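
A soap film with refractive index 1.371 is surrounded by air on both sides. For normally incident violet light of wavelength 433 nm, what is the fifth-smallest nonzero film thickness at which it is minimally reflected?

Top surface (1.0 → 1.371): reflection off a higher-index medium gives a half-wave phase shift.
Bottom surface (1.371 → 1.0): reflection off a lower-index medium gives no phase shift.
Net: one phase inversion between the two reflected rays.
With one net inversion, destructive interference in reflection requires 2 n t = m λ.
The fifth-smallest nonzero thickness corresponds to m = 5: t = m λ / (2 n) = 5.00 × 433 / (2 × 1.371) = 790 nm.

790 nm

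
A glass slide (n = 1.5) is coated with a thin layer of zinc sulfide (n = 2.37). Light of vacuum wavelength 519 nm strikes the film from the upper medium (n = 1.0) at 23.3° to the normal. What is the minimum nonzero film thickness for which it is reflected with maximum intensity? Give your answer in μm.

0.0555 μm

At the upper boundary (n = 1.0 to n = 2.37) the reflected ray undergoes a half-wave phase shift.
Bottom surface (2.37 → 1.5): reflection off a lower-index medium gives no phase shift.
Exactly one π shift → a net half-wave offset.
With one net inversion, constructive interference in reflection requires 2 n t cos θ_r = (m + ½) λ.
Snell's law: 1.0 sin 23.3° = 2.37 sin θ_r → sin θ_r = 0.167, cos θ_r = 0.986.
Minimum at m = 0: t = λ / (4 n cos θ_r) = 519 / (4 × 2.37 × 0.986) = 55.5 nm.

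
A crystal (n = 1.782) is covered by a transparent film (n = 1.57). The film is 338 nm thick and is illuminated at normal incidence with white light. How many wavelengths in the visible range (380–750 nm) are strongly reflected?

At the upper boundary (n = 1.0 to n = 1.57) the reflected ray undergoes a half-wave phase shift.
At the lower boundary (n = 1.57 to n = 1.782) the reflected ray undergoes a half-wave phase shift.
The two reflections carry the same phase change, so no net offset.
So the condition for constructive reflection is 2 n t = m λ.
λ = 2 n t / m = 1061 / m nm.
m=1: 1061 nm (IR); m=2: 531 nm (visible); m=3: 354 nm (UV).

1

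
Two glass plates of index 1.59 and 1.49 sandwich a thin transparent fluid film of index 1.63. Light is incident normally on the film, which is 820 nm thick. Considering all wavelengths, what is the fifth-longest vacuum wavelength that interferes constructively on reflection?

594 nm

Ray reflecting at the top interface goes from n = 1.59 toward n = 1.63: a half-wave phase shift.
Bottom surface (1.63 → 1.49): reflection off a lower-index medium gives no phase shift.
Net: one phase inversion between the two reflected rays.
So the condition for constructive reflection is 2 n t = (m + ½) λ.
λ = 2 n t / (m + ½). The fifth-longest wavelength is m = 4: λ = 2 × 1.63 × 820 / 4.50 = 594 nm.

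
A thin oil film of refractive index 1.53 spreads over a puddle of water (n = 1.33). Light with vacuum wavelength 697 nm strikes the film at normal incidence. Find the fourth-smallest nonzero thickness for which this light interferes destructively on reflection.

At the upper boundary (n = 1.0 to n = 1.53) the reflected ray undergoes a half-wave phase shift.
At the lower boundary (n = 1.53 to n = 1.33) the reflected ray undergoes no phase shift.
Net: one phase inversion between the two reflected rays.
With one net inversion, destructive interference in reflection requires 2 n t = m λ.
The fourth-smallest nonzero thickness corresponds to m = 4: t = m λ / (2 n) = 4.00 × 697 / (2 × 1.53) = 911 nm.

911 nm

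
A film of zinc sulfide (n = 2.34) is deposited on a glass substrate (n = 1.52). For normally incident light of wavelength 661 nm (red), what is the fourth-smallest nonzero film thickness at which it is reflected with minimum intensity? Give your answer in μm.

Ray reflecting at the top interface goes from n = 1.0 toward n = 2.34: a half-wave phase shift.
Bottom surface (2.34 → 1.52): reflection off a lower-index medium gives no phase shift.
Exactly one π shift → a net half-wave offset.
So the condition for destructive reflection is 2 n t = m λ.
The fourth-smallest nonzero thickness corresponds to m = 4: t = m λ / (2 n) = 4.00 × 661 / (2 × 2.34) = 565 nm.

0.565 μm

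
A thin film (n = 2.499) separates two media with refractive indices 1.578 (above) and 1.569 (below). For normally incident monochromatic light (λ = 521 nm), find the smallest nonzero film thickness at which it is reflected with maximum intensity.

Top surface (1.578 → 2.499): reflection off a higher-index medium gives a half-wave phase shift.
Bottom surface (2.499 → 1.569): reflection off a lower-index medium gives no phase shift.
Exactly one π shift → a net half-wave offset.
So the condition for constructive reflection is 2 n t = (m + ½) λ.
Minimum at m = 0: t = λ / (4 n) = 521 / (4 × 2.499) = 52.1 nm.

52.1 nm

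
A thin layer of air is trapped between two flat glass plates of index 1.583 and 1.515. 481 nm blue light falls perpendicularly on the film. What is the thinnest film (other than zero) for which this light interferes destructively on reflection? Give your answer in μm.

0.241 μm

Top surface (1.583 → 1.0): reflection off a lower-index medium gives no phase shift.
At the lower boundary (n = 1.0 to n = 1.515) the reflected ray undergoes a half-wave phase shift.
Net: one phase inversion between the two reflected rays.
With one net inversion, destructive interference in reflection requires 2 n t = m λ.
Minimum nonzero at m = 1: t = λ / (2 n) = 481 / (2 × 1.0) = 241 nm.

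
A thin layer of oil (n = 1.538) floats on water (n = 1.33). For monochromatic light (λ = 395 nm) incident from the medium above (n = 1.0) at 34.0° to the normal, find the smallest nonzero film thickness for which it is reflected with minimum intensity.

Ray reflecting at the top interface goes from n = 1.0 toward n = 1.538: a half-wave phase shift.
At the lower boundary (n = 1.538 to n = 1.33) the reflected ray undergoes no phase shift.
Net: one phase inversion between the two reflected rays.
For dark reflection here: 2 n t cos θ_r = m λ.
Snell's law: 1.0 sin 34.0° = 1.538 sin θ_r → sin θ_r = 0.364, cos θ_r = 0.932.
Minimum nonzero at m = 1: t = λ / (2 n cos θ_r) = 395 / (2 × 1.538 × 0.932) = 138 nm.

138 nm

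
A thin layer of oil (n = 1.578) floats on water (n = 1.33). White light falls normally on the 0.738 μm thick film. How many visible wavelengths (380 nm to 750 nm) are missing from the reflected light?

At the upper boundary (n = 1.0 to n = 1.578) the reflected ray undergoes a half-wave phase shift.
At the lower boundary (n = 1.578 to n = 1.33) the reflected ray undergoes no phase shift.
The two reflections differ by half a wavelength.
So the condition for destructive reflection is 2 n t = m λ.
λ = 2 n t / m = 2329 / m nm.
m=3: 776 nm (IR); m=4: 582 nm (visible); m=5: 466 nm (visible); m=6: 388 nm (visible); m=7: 333 nm (UV).

3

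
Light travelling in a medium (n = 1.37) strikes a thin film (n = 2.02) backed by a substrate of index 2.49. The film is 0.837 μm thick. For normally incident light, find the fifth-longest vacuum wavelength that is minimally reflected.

751 nm

Top surface (1.37 → 2.02): reflection off a higher-index medium gives a half-wave phase shift.
Ray reflecting at the bottom interface goes from n = 2.02 toward n = 2.49: a half-wave phase shift.
The two reflections carry the same phase change, so no net offset.
With no net inversion, destructive interference in reflection requires 2 n t = (m + ½) λ.
λ = 2 n t / (m + ½). The fifth-longest wavelength is m = 4: λ = 2 × 2.02 × 837 / 4.50 = 751 nm.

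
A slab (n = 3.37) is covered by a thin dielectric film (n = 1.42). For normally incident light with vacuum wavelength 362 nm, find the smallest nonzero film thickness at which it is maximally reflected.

Ray reflecting at the top interface goes from n = 1.0 toward n = 1.42: a half-wave phase shift.
Ray reflecting at the bottom interface goes from n = 1.42 toward n = 3.37: a half-wave phase shift.
The two reflections carry the same phase change, so no net offset.
So the condition for constructive reflection is 2 n t = m λ.
Minimum nonzero at m = 1: t = λ / (2 n) = 362 / (2 × 1.42) = 127 nm.

127 nm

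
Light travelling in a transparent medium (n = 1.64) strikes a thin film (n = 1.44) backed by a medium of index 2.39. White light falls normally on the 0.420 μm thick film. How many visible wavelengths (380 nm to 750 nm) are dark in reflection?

2

Ray reflecting at the top interface goes from n = 1.64 toward n = 1.44: no phase shift.
Ray reflecting at the bottom interface goes from n = 1.44 toward n = 2.39: a half-wave phase shift.
Net: one phase inversion between the two reflected rays.
For minimum reflection here: 2 n t = m λ.
λ = 2 n t / m = 1210 / m nm.
m=1: 1210 nm (IR); m=2: 605 nm (visible); m=3: 403 nm (visible); m=4: 302 nm (UV).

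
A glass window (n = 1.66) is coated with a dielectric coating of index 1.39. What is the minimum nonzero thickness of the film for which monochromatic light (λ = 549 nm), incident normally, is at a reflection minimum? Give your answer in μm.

Ray reflecting at the top interface goes from n = 1.0 toward n = 1.39: a half-wave phase shift.
Bottom surface (1.39 → 1.66): reflection off a higher-index medium gives a half-wave phase shift.
Net: no relative phase inversion (both shifts match).
For minimum reflection here: 2 n t = (m + ½) λ.
Minimum at m = 0: t = λ / (4 n) = 549 / (4 × 1.39) = 98.7 nm.

0.0987 μm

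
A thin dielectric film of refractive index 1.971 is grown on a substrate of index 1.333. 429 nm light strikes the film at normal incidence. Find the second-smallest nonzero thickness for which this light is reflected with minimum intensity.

Top surface (1.0 → 1.971): reflection off a higher-index medium gives a half-wave phase shift.
At the lower boundary (n = 1.971 to n = 1.333) the reflected ray undergoes no phase shift.
Net: one phase inversion between the two reflected rays.
For dark reflection here: 2 n t = m λ.
The second-smallest nonzero thickness corresponds to m = 2: t = m λ / (2 n) = 2.00 × 429 / (2 × 1.971) = 218 nm.

218 nm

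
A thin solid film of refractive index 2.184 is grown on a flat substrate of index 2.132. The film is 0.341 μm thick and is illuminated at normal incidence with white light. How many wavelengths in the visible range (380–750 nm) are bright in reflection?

At the upper boundary (n = 1.0 to n = 2.184) the reflected ray undergoes a half-wave phase shift.
Ray reflecting at the bottom interface goes from n = 2.184 toward n = 2.132: no phase shift.
Net: one phase inversion between the two reflected rays.
For strong reflection here: 2 n t = (m + ½) λ.
λ = 2 n t / (m + ½) = 1489 / (m + ½) nm.
m=1: 993 nm (IR); m=2: 596 nm (visible); m=3: 426 nm (visible); m=4: 331 nm (UV).

2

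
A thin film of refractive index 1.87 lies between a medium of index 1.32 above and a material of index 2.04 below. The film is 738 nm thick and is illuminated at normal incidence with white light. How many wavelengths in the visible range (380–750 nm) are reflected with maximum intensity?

4

At the upper boundary (n = 1.32 to n = 1.87) the reflected ray undergoes a half-wave phase shift.
Ray reflecting at the bottom interface goes from n = 1.87 toward n = 2.04: a half-wave phase shift.
The two reflections carry the same phase change, so no net offset.
For strong reflection here: 2 n t = m λ.
λ = 2 n t / m = 2760 / m nm.
m=3: 920 nm (IR); m=4: 690 nm (visible); m=5: 552 nm (visible); m=6: 460 nm (visible); m=7: 394 nm (visible); m=8: 345 nm (UV).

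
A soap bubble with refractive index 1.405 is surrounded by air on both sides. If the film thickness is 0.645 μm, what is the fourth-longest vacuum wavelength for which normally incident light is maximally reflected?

Ray reflecting at the top interface goes from n = 1.0 toward n = 1.405: a half-wave phase shift.
Ray reflecting at the bottom interface goes from n = 1.405 toward n = 1.0: no phase shift.
Exactly one π shift → a net half-wave offset.
With one net inversion, constructive interference in reflection requires 2 n t = (m + ½) λ.
λ = 2 n t / (m + ½). The fourth-longest wavelength is m = 3: λ = 2 × 1.405 × 645 / 3.50 = 518 nm.

518 nm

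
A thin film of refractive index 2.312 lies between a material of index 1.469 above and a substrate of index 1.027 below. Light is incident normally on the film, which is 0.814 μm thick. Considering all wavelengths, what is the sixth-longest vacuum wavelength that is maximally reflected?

Top surface (1.469 → 2.312): reflection off a higher-index medium gives a half-wave phase shift.
Ray reflecting at the bottom interface goes from n = 2.312 toward n = 1.027: no phase shift.
Net: one phase inversion between the two reflected rays.
So the condition for constructive reflection is 2 n t = (m + ½) λ.
λ = 2 n t / (m + ½). The sixth-longest wavelength is m = 5: λ = 2 × 2.312 × 814 / 5.50 = 684 nm.

684 nm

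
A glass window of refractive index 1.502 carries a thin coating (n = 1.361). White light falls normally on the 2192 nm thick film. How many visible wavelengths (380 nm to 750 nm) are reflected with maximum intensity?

Top surface (1.0 → 1.361): reflection off a higher-index medium gives a half-wave phase shift.
Bottom surface (1.361 → 1.502): reflection off a higher-index medium gives a half-wave phase shift.
Net: no relative phase inversion (both shifts match).
For bright reflection here: 2 n t = m λ.
λ = 2 n t / m = 5967 / m nm.
m=7: 852 nm (IR); m=8: 746 nm (visible); m=9: 663 nm (visible); m=10: 597 nm (visible); m=11: 542 nm (visible); m=12: 497 nm (visible); m=13: 459 nm (visible); m=14: 426 nm (visible); m=15: 398 nm (visible); m=16: 373 nm (UV).

8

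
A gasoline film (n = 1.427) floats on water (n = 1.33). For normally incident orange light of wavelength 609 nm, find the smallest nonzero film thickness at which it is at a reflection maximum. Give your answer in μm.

Top surface (1.0 → 1.427): reflection off a higher-index medium gives a half-wave phase shift.
Ray reflecting at the bottom interface goes from n = 1.427 toward n = 1.33: no phase shift.
The two reflections differ by half a wavelength.
So the condition for constructive reflection is 2 n t = (m + ½) λ.
Minimum at m = 0: t = λ / (4 n) = 609 / (4 × 1.427) = 107 nm.

0.107 μm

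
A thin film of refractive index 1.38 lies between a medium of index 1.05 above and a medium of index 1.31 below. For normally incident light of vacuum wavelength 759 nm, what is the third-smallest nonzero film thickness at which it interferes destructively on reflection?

Top surface (1.05 → 1.38): reflection off a higher-index medium gives a half-wave phase shift.
At the lower boundary (n = 1.38 to n = 1.31) the reflected ray undergoes no phase shift.
Net: one phase inversion between the two reflected rays.
With one net inversion, destructive interference in reflection requires 2 n t = m λ.
The third-smallest nonzero thickness corresponds to m = 3: t = m λ / (2 n) = 3.00 × 759 / (2 × 1.38) = 825 nm.

825 nm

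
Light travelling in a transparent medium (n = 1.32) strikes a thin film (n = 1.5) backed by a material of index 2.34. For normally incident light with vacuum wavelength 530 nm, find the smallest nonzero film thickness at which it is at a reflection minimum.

88.3 nm

Top surface (1.32 → 1.5): reflection off a higher-index medium gives a half-wave phase shift.
Bottom surface (1.5 → 2.34): reflection off a higher-index medium gives a half-wave phase shift.
The two reflections carry the same phase change, so no net offset.
For weak reflection here: 2 n t = (m + ½) λ.
Minimum at m = 0: t = λ / (4 n) = 530 / (4 × 1.5) = 88.3 nm.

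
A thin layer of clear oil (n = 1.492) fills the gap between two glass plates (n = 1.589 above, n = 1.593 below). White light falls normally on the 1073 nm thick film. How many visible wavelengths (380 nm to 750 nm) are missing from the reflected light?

Top surface (1.589 → 1.492): reflection off a lower-index medium gives no phase shift.
At the lower boundary (n = 1.492 to n = 1.593) the reflected ray undergoes a half-wave phase shift.
Net: one phase inversion between the two reflected rays.
With one net inversion, destructive interference in reflection requires 2 n t = m λ.
λ = 2 n t / m = 3202 / m nm.
m=4: 800 nm (IR); m=5: 640 nm (visible); m=6: 534 nm (visible); m=7: 457 nm (visible); m=8: 400 nm (visible); m=9: 356 nm (UV).

4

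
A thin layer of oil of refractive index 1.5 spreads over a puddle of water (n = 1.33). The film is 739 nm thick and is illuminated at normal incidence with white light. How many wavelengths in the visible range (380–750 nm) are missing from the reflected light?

Top surface (1.0 → 1.5): reflection off a higher-index medium gives a half-wave phase shift.
At the lower boundary (n = 1.5 to n = 1.33) the reflected ray undergoes no phase shift.
Exactly one π shift → a net half-wave offset.
With one net inversion, destructive interference in reflection requires 2 n t = m λ.
λ = 2 n t / m = 2217 / m nm.
m=2: 1109 nm (IR); m=3: 739 nm (visible); m=4: 554 nm (visible); m=5: 443 nm (visible); m=6: 370 nm (UV).

3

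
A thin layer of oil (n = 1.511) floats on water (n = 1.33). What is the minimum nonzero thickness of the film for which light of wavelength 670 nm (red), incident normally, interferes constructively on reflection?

Ray reflecting at the top interface goes from n = 1.0 toward n = 1.511: a half-wave phase shift.
Bottom surface (1.511 → 1.33): reflection off a lower-index medium gives no phase shift.
The two reflections differ by half a wavelength.
So the condition for constructive reflection is 2 n t = (m + ½) λ.
Minimum at m = 0: t = λ / (4 n) = 670 / (4 × 1.511) = 111 nm.

111 nm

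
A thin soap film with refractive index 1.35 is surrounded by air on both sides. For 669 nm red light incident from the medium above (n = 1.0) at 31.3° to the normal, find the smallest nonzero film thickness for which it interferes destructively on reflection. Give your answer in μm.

Top surface (1.0 → 1.35): reflection off a higher-index medium gives a half-wave phase shift.
Bottom surface (1.35 → 1.0): reflection off a lower-index medium gives no phase shift.
Exactly one π shift → a net half-wave offset.
With one net inversion, destructive interference in reflection requires 2 n t cos θ_r = m λ.
Snell's law: 1.0 sin 31.3° = 1.35 sin θ_r → sin θ_r = 0.385, cos θ_r = 0.923.
Minimum nonzero at m = 1: t = λ / (2 n cos θ_r) = 669 / (2 × 1.35 × 0.923) = 268 nm.

0.268 μm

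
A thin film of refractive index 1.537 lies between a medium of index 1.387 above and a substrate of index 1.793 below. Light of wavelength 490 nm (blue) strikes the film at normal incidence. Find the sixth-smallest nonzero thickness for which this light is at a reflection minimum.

877 nm

Top surface (1.387 → 1.537): reflection off a higher-index medium gives a half-wave phase shift.
Ray reflecting at the bottom interface goes from n = 1.537 toward n = 1.793: a half-wave phase shift.
Net: no relative phase inversion (both shifts match).
So the condition for destructive reflection is 2 n t = (m + ½) λ.
The sixth-smallest nonzero thickness corresponds to m = 5: t = (m + ½) λ / (2 n) = 5.50 × 490 / (2 × 1.537) = 877 nm.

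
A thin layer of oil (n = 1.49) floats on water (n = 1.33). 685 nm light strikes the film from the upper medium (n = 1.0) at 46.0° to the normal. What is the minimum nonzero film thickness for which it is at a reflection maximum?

Top surface (1.0 → 1.49): reflection off a higher-index medium gives a half-wave phase shift.
Bottom surface (1.49 → 1.33): reflection off a lower-index medium gives no phase shift.
The two reflections differ by half a wavelength.
For bright reflection here: 2 n t cos θ_r = (m + ½) λ.
Snell's law: 1.0 sin 46.0° = 1.49 sin θ_r → sin θ_r = 0.483, cos θ_r = 0.876.
Minimum at m = 0: t = λ / (4 n cos θ_r) = 685 / (4 × 1.49 × 0.876) = 131 nm.

131 nm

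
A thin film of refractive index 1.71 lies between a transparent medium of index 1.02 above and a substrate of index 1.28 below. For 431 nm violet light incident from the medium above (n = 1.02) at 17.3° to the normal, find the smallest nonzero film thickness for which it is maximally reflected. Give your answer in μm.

0.0640 μm

Ray reflecting at the top interface goes from n = 1.02 toward n = 1.71: a half-wave phase shift.
Bottom surface (1.71 → 1.28): reflection off a lower-index medium gives no phase shift.
Net: one phase inversion between the two reflected rays.
For maximum reflection here: 2 n t cos θ_r = (m + ½) λ.
Snell's law: 1.02 sin 17.3° = 1.71 sin θ_r → sin θ_r = 0.177, cos θ_r = 0.984.
Minimum at m = 0: t = λ / (4 n cos θ_r) = 431 / (4 × 1.71 × 0.984) = 64.0 nm.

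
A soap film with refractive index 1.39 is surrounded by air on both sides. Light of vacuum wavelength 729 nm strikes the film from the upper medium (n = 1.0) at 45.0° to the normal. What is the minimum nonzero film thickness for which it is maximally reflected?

Top surface (1.0 → 1.39): reflection off a higher-index medium gives a half-wave phase shift.
Ray reflecting at the bottom interface goes from n = 1.39 toward n = 1.0: no phase shift.
Exactly one π shift → a net half-wave offset.
For bright reflection here: 2 n t cos θ_r = (m + ½) λ.
Snell's law: 1.0 sin 45.0° = 1.39 sin θ_r → sin θ_r = 0.509, cos θ_r = 0.861.
Minimum at m = 0: t = λ / (4 n cos θ_r) = 729 / (4 × 1.39 × 0.861) = 152 nm.

152 nm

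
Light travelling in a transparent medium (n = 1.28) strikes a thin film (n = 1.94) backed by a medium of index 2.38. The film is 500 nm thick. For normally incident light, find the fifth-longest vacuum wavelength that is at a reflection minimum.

431 nm

Top surface (1.28 → 1.94): reflection off a higher-index medium gives a half-wave phase shift.
Ray reflecting at the bottom interface goes from n = 1.94 toward n = 2.38: a half-wave phase shift.
Zero or two π shifts → no net half-wave offset.
For minimum reflection here: 2 n t = (m + ½) λ.
λ = 2 n t / (m + ½). The fifth-longest wavelength is m = 4: λ = 2 × 1.94 × 500 / 4.50 = 431 nm.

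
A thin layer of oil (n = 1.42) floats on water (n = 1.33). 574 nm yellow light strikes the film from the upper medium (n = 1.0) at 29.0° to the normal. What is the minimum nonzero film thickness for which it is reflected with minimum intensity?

215 nm

Ray reflecting at the top interface goes from n = 1.0 toward n = 1.42: a half-wave phase shift.
Bottom surface (1.42 → 1.33): reflection off a lower-index medium gives no phase shift.
The two reflections differ by half a wavelength.
For weak reflection here: 2 n t cos θ_r = m λ.
Snell's law: 1.0 sin 29.0° = 1.42 sin θ_r → sin θ_r = 0.341, cos θ_r = 0.940.
Minimum nonzero at m = 1: t = λ / (2 n cos θ_r) = 574 / (2 × 1.42 × 0.940) = 215 nm.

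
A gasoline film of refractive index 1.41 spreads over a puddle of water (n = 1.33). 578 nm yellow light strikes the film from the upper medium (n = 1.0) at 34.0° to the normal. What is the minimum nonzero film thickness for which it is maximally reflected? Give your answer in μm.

Top surface (1.0 → 1.41): reflection off a higher-index medium gives a half-wave phase shift.
Ray reflecting at the bottom interface goes from n = 1.41 toward n = 1.33: no phase shift.
The two reflections differ by half a wavelength.
For bright reflection here: 2 n t cos θ_r = (m + ½) λ.
Snell's law: 1.0 sin 34.0° = 1.41 sin θ_r → sin θ_r = 0.397, cos θ_r = 0.918.
Minimum at m = 0: t = λ / (4 n cos θ_r) = 578 / (4 × 1.41 × 0.918) = 112 nm.

0.112 μm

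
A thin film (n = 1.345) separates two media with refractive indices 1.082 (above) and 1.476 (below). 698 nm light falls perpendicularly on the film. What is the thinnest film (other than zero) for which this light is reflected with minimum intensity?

130 nm

At the upper boundary (n = 1.082 to n = 1.345) the reflected ray undergoes a half-wave phase shift.
At the lower boundary (n = 1.345 to n = 1.476) the reflected ray undergoes a half-wave phase shift.
The two reflections carry the same phase change, so no net offset.
For weak reflection here: 2 n t = (m + ½) λ.
Minimum at m = 0: t = λ / (4 n) = 698 / (4 × 1.345) = 130 nm.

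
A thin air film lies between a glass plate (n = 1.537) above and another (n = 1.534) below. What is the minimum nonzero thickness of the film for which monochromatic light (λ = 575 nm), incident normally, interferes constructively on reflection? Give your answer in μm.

0.144 μm

Ray reflecting at the top interface goes from n = 1.537 toward n = 1.0: no phase shift.
Bottom surface (1.0 → 1.534): reflection off a higher-index medium gives a half-wave phase shift.
Net: one phase inversion between the two reflected rays.
For bright reflection here: 2 n t = (m + ½) λ.
Minimum at m = 0: t = λ / (4 n) = 575 / (4 × 1.0) = 144 nm.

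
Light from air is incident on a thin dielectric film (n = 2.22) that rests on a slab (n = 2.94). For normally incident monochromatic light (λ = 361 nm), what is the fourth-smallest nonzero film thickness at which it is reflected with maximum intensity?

Ray reflecting at the top interface goes from n = 1.0 toward n = 2.22: a half-wave phase shift.
Bottom surface (2.22 → 2.94): reflection off a higher-index medium gives a half-wave phase shift.
The two reflections carry the same phase change, so no net offset.
With no net inversion, constructive interference in reflection requires 2 n t = m λ.
The fourth-smallest nonzero thickness corresponds to m = 4: t = m λ / (2 n) = 4.00 × 361 / (2 × 2.22) = 325 nm.

325 nm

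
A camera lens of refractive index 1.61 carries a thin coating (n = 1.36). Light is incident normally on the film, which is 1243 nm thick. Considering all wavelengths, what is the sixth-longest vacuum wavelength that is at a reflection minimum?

Top surface (1.0 → 1.36): reflection off a higher-index medium gives a half-wave phase shift.
Ray reflecting at the bottom interface goes from n = 1.36 toward n = 1.61: a half-wave phase shift.
The two reflections carry the same phase change, so no net offset.
So the condition for destructive reflection is 2 n t = (m + ½) λ.
λ = 2 n t / (m + ½). The sixth-longest wavelength is m = 5: λ = 2 × 1.36 × 1243 / 5.50 = 615 nm.

615 nm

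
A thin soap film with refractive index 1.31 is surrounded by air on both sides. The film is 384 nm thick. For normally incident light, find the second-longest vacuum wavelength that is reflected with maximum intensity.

671 nm

Top surface (1.0 → 1.31): reflection off a higher-index medium gives a half-wave phase shift.
At the lower boundary (n = 1.31 to n = 1.0) the reflected ray undergoes no phase shift.
The two reflections differ by half a wavelength.
So the condition for constructive reflection is 2 n t = (m + ½) λ.
λ = 2 n t / (m + ½). The second-longest wavelength is m = 1: λ = 2 × 1.31 × 384 / 1.50 = 671 nm.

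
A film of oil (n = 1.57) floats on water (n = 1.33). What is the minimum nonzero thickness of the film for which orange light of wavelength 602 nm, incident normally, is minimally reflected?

At the upper boundary (n = 1.0 to n = 1.57) the reflected ray undergoes a half-wave phase shift.
At the lower boundary (n = 1.57 to n = 1.33) the reflected ray undergoes no phase shift.
Exactly one π shift → a net half-wave offset.
With one net inversion, destructive interference in reflection requires 2 n t = m λ.
Minimum nonzero at m = 1: t = λ / (2 n) = 602 / (2 × 1.57) = 192 nm.

192 nm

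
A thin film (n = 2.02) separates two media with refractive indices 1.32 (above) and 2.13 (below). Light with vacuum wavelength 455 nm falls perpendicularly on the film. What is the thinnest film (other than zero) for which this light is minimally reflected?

Top surface (1.32 → 2.02): reflection off a higher-index medium gives a half-wave phase shift.
At the lower boundary (n = 2.02 to n = 2.13) the reflected ray undergoes a half-wave phase shift.
Zero or two π shifts → no net half-wave offset.
With no net inversion, destructive interference in reflection requires 2 n t = (m + ½) λ.
Minimum at m = 0: t = λ / (4 n) = 455 / (4 × 2.02) = 56.3 nm.

56.3 nm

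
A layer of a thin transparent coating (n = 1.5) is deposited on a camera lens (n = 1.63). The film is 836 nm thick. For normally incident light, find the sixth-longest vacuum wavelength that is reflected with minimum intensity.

456 nm

Top surface (1.0 → 1.5): reflection off a higher-index medium gives a half-wave phase shift.
Bottom surface (1.5 → 1.63): reflection off a higher-index medium gives a half-wave phase shift.
The two reflections carry the same phase change, so no net offset.
So the condition for destructive reflection is 2 n t = (m + ½) λ.
λ = 2 n t / (m + ½). The sixth-longest wavelength is m = 5: λ = 2 × 1.5 × 836 / 5.50 = 456 nm.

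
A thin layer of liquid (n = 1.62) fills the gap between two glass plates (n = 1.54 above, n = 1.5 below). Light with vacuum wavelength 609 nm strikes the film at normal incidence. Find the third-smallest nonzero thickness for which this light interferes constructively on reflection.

Top surface (1.54 → 1.62): reflection off a higher-index medium gives a half-wave phase shift.
At the lower boundary (n = 1.62 to n = 1.5) the reflected ray undergoes no phase shift.
The two reflections differ by half a wavelength.
With one net inversion, constructive interference in reflection requires 2 n t = (m + ½) λ.
The third-smallest nonzero thickness corresponds to m = 2: t = (m + ½) λ / (2 n) = 2.50 × 609 / (2 × 1.62) = 470 nm.

470 nm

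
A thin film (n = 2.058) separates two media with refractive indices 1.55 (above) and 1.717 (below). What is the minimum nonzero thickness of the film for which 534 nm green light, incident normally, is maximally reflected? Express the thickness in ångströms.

Top surface (1.55 → 2.058): reflection off a higher-index medium gives a half-wave phase shift.
Bottom surface (2.058 → 1.717): reflection off a lower-index medium gives no phase shift.
Exactly one π shift → a net half-wave offset.
With one net inversion, constructive interference in reflection requires 2 n t = (m + ½) λ.
Minimum at m = 0: t = λ / (4 n) = 534 / (4 × 2.058) = 64.9 nm.

649 Å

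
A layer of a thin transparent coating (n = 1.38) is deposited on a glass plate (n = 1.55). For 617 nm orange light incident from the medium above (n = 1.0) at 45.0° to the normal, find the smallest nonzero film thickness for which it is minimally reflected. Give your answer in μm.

0.130 μm

Top surface (1.0 → 1.38): reflection off a higher-index medium gives a half-wave phase shift.
Ray reflecting at the bottom interface goes from n = 1.38 toward n = 1.55: a half-wave phase shift.
Zero or two π shifts → no net half-wave offset.
With no net inversion, destructive interference in reflection requires 2 n t cos θ_r = (m + ½) λ.
Snell's law: 1.0 sin 45.0° = 1.38 sin θ_r → sin θ_r = 0.512, cos θ_r = 0.859.
Minimum at m = 0: t = λ / (4 n cos θ_r) = 617 / (4 × 1.38 × 0.859) = 130 nm.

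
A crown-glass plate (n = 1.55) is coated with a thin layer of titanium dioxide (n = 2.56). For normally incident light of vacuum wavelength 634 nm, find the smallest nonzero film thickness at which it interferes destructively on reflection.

At the upper boundary (n = 1.0 to n = 2.56) the reflected ray undergoes a half-wave phase shift.
Bottom surface (2.56 → 1.55): reflection off a lower-index medium gives no phase shift.
The two reflections differ by half a wavelength.
So the condition for destructive reflection is 2 n t = m λ.
Minimum nonzero at m = 1: t = λ / (2 n) = 634 / (2 × 2.56) = 124 nm.

124 nm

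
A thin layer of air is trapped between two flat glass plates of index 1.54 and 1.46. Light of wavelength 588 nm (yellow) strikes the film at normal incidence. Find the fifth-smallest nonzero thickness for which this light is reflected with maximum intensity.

1323 nm

Top surface (1.54 → 1.0): reflection off a lower-index medium gives no phase shift.
Bottom surface (1.0 → 1.46): reflection off a higher-index medium gives a half-wave phase shift.
Net: one phase inversion between the two reflected rays.
So the condition for constructive reflection is 2 n t = (m + ½) λ.
The fifth-smallest nonzero thickness corresponds to m = 4: t = (m + ½) λ / (2 n) = 4.50 × 588 / (2 × 1.0) = 1323 nm.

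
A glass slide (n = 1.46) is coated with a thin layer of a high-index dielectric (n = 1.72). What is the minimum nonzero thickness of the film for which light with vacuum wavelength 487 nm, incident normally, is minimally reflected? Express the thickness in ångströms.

1416 Å

Top surface (1.0 → 1.72): reflection off a higher-index medium gives a half-wave phase shift.
Bottom surface (1.72 → 1.46): reflection off a lower-index medium gives no phase shift.
Exactly one π shift → a net half-wave offset.
For minimum reflection here: 2 n t = m λ.
Minimum nonzero at m = 1: t = λ / (2 n) = 487 / (2 × 1.72) = 142 nm.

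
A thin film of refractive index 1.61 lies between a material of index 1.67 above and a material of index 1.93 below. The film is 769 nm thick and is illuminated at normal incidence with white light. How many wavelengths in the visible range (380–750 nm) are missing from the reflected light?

3

Ray reflecting at the top interface goes from n = 1.67 toward n = 1.61: no phase shift.
Ray reflecting at the bottom interface goes from n = 1.61 toward n = 1.93: a half-wave phase shift.
The two reflections differ by half a wavelength.
With one net inversion, destructive interference in reflection requires 2 n t = m λ.
λ = 2 n t / m = 2476 / m nm.
m=3: 825 nm (IR); m=4: 619 nm (visible); m=5: 495 nm (visible); m=6: 413 nm (visible); m=7: 354 nm (UV).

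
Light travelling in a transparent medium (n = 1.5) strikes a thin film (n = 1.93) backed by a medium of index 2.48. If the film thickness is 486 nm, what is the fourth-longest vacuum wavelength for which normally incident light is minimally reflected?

536 nm

Ray reflecting at the top interface goes from n = 1.5 toward n = 1.93: a half-wave phase shift.
At the lower boundary (n = 1.93 to n = 2.48) the reflected ray undergoes a half-wave phase shift.
The two reflections carry the same phase change, so no net offset.
With no net inversion, destructive interference in reflection requires 2 n t = (m + ½) λ.
λ = 2 n t / (m + ½). The fourth-longest wavelength is m = 3: λ = 2 × 1.93 × 486 / 3.50 = 536 nm.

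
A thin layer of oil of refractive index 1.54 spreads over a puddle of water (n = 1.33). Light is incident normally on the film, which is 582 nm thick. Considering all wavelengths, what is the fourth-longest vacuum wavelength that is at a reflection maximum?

512 nm

At the upper boundary (n = 1.0 to n = 1.54) the reflected ray undergoes a half-wave phase shift.
Ray reflecting at the bottom interface goes from n = 1.54 toward n = 1.33: no phase shift.
Net: one phase inversion between the two reflected rays.
With one net inversion, constructive interference in reflection requires 2 n t = (m + ½) λ.
λ = 2 n t / (m + ½). The fourth-longest wavelength is m = 3: λ = 2 × 1.54 × 582 / 3.50 = 512 nm.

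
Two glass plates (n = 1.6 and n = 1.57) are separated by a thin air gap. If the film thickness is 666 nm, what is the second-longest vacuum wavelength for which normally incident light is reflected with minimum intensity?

666 nm

Top surface (1.6 → 1.0): reflection off a lower-index medium gives no phase shift.
At the lower boundary (n = 1.0 to n = 1.57) the reflected ray undergoes a half-wave phase shift.
Net: one phase inversion between the two reflected rays.
With one net inversion, destructive interference in reflection requires 2 n t = m λ.
λ = 2 n t / m. The second-longest wavelength is m = 2: λ = 2 × 1.0 × 666 / 2.00 = 666 nm.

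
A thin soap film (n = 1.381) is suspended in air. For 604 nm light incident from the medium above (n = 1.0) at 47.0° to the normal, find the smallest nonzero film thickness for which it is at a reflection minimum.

258 nm

Ray reflecting at the top interface goes from n = 1.0 toward n = 1.381: a half-wave phase shift.
Bottom surface (1.381 → 1.0): reflection off a lower-index medium gives no phase shift.
The two reflections differ by half a wavelength.
For minimum reflection here: 2 n t cos θ_r = m λ.
Snell's law: 1.0 sin 47.0° = 1.381 sin θ_r → sin θ_r = 0.530, cos θ_r = 0.848.
Minimum nonzero at m = 1: t = λ / (2 n cos θ_r) = 604 / (2 × 1.381 × 0.848) = 258 nm.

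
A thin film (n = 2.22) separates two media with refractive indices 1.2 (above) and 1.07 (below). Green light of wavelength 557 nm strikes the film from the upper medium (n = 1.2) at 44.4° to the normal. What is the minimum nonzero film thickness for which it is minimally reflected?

136 nm

Ray reflecting at the top interface goes from n = 1.2 toward n = 2.22: a half-wave phase shift.
At the lower boundary (n = 2.22 to n = 1.07) the reflected ray undergoes no phase shift.
Exactly one π shift → a net half-wave offset.
With one net inversion, destructive interference in reflection requires 2 n t cos θ_r = m λ.
Snell's law: 1.2 sin 44.4° = 2.22 sin θ_r → sin θ_r = 0.378, cos θ_r = 0.926.
Minimum nonzero at m = 1: t = λ / (2 n cos θ_r) = 557 / (2 × 2.22 × 0.926) = 136 nm.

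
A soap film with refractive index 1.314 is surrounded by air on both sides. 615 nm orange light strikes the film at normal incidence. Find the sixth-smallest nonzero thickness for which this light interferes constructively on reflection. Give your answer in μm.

At the upper boundary (n = 1.0 to n = 1.314) the reflected ray undergoes a half-wave phase shift.
Bottom surface (1.314 → 1.0): reflection off a lower-index medium gives no phase shift.
Exactly one π shift → a net half-wave offset.
So the condition for constructive reflection is 2 n t = (m + ½) λ.
The sixth-smallest nonzero thickness corresponds to m = 5: t = (m + ½) λ / (2 n) = 5.50 × 615 / (2 × 1.314) = 1287 nm.

1.29 μm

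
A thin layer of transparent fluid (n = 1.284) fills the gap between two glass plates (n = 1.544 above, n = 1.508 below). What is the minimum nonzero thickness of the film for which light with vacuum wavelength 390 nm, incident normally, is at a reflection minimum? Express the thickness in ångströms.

1519 Å

Top surface (1.544 → 1.284): reflection off a lower-index medium gives no phase shift.
Ray reflecting at the bottom interface goes from n = 1.284 toward n = 1.508: a half-wave phase shift.
The two reflections differ by half a wavelength.
For weak reflection here: 2 n t = m λ.
Minimum nonzero at m = 1: t = λ / (2 n) = 390 / (2 × 1.284) = 152 nm.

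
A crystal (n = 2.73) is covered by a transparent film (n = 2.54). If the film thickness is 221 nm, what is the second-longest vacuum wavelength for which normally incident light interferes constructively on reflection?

561 nm

Ray reflecting at the top interface goes from n = 1.0 toward n = 2.54: a half-wave phase shift.
Bottom surface (2.54 → 2.73): reflection off a higher-index medium gives a half-wave phase shift.
Zero or two π shifts → no net half-wave offset.
For maximum reflection here: 2 n t = m λ.
λ = 2 n t / m. The second-longest wavelength is m = 2: λ = 2 × 2.54 × 221 / 2.00 = 561 nm.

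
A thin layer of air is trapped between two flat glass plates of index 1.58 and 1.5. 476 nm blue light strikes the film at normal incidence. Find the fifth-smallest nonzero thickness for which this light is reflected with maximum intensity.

1071 nm

Ray reflecting at the top interface goes from n = 1.58 toward n = 1.0: no phase shift.
Bottom surface (1.0 → 1.5): reflection off a higher-index medium gives a half-wave phase shift.
Exactly one π shift → a net half-wave offset.
For maximum reflection here: 2 n t = (m + ½) λ.
The fifth-smallest nonzero thickness corresponds to m = 4: t = (m + ½) λ / (2 n) = 4.50 × 476 / (2 × 1.0) = 1071 nm.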